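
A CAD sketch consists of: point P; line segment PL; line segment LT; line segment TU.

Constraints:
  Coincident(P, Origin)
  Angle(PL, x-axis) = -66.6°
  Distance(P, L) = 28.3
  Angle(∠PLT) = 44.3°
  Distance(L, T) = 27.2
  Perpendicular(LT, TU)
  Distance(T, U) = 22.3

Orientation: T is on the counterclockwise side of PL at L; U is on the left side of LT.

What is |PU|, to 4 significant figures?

7.394

P is at the origin; PL runs at -66.6° with length 28.3, so L = 28.3·(cos -66.6°, sin -66.6°) = (11.24, -25.97). ∠PLT = 44.3°, so LT runs at -66.6° + (180° − 44.3°) = 69.10° from the x-axis; with |LT| = 27.2, T = L + 27.2·(cos 69.10°, sin 69.10°) = (20.94, -0.5621). LT ⟂ TU; with |TU| = 22.3 on the left of LT, U = T + 22.3·(-0.9342, 0.3567) = (0.1098, 7.393). Then |PU| = |U − P| = 7.394.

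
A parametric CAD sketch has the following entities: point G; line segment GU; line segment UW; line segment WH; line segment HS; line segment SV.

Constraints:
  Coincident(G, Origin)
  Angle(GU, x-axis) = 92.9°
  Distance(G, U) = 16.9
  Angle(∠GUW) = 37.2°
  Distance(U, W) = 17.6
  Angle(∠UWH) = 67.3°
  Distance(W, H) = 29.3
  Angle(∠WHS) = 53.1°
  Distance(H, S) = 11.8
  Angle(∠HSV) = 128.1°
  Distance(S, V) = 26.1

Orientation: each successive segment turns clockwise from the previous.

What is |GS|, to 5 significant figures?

14.720

G is at the origin; GU runs at 92.9° with length 16.9, so U = (-0.85502, 16.878). ∠GUW = 37.2° gives UW at -49.900° from the x-axis; with |UW| = 17.6, W = (10.482, 3.4157). ∠UWH = 67.3° gives WH at -162.60° from the x-axis; with |WH| = 29.3, H = (-17.478, -5.3462). ∠WHS = 53.1° gives HS at 70.500° from the x-axis; with |HS| = 11.8, S = (-13.539, 5.7770). Then |GS| = |S − G| = 14.720.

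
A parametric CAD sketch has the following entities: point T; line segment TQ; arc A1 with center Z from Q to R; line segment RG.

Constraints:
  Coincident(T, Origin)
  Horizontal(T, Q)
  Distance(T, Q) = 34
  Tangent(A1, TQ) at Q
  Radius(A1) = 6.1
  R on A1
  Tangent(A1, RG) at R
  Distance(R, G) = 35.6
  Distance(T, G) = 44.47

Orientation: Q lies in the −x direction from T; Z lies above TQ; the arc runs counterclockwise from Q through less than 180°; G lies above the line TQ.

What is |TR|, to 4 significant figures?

28.45

Checks: |ZQ| = 6.100 ✓; |ZR| = 6.100 ✓; ∠(ZR, RG) = 90.00° ✓; |RG| = 35.60 ✓; |TG| = 44.47 ✓.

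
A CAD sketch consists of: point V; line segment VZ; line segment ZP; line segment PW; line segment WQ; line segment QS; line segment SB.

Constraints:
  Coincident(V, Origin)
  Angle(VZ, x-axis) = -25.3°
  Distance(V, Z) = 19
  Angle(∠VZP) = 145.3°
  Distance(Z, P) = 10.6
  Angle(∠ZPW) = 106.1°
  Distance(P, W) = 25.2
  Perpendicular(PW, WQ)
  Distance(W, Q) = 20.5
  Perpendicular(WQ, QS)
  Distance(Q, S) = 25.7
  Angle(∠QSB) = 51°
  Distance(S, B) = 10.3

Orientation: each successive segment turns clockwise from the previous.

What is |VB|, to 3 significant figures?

16.0

V is at the origin; VZ runs at -25.3° with length 19.0, so Z = (17.2, -8.12). ∠VZP = 145.3° gives ZP at -60.0° from the x-axis; with |ZP| = 10.6, P = (22.5, -17.3). ∠ZPW = 106.1° gives PW at -134° from the x-axis; with |PW| = 25.2, W = (5.00, -35.5). The perpendicularity gives WQ at right angles to PW, so WQ runs at 136°; with |WQ| = 20.5, Q = (-9.77, -21.2). The perpendicularity gives QS at right angles to WQ, so QS runs at 46.1°; with |QS| = 25.7, S = (8.05, -2.72). ∠QSB = 51.0° gives SB at -82.9° from the x-axis; with |SB| = 10.3, B = (9.33, -12.9). Then |VB| = |B − V| = 16.0.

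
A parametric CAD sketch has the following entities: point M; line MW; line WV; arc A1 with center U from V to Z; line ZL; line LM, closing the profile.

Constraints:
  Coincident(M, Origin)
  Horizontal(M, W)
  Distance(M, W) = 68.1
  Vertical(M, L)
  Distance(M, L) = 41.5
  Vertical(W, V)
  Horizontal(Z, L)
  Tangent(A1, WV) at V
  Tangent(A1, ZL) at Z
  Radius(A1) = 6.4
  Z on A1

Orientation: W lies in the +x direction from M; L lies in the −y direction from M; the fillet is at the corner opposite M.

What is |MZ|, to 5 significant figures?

74.358

M is at the origin; MW is horizontal with |MW| = 68.1 and W on the +x side, so W = (68.100, 0.0000). M and L share the same x with |ML| = 41.5 and L on the −y side, so L = (0.0000, -41.500). The virtual corner opposite M is at (68.100, -41.500). The tangent condition forces UV to be normal to WV and A1 meets ZL tangentially, so UZ is at right angles to ZL, with radius 6.4, so the center U sits 6.4 in from both sides at U = (61.700, -35.100). That places the tangent points at V = (68.100, -35.100) on WV and Z = (61.700, -41.500) on ZL. Then |MZ| = |Z − M| = 74.358.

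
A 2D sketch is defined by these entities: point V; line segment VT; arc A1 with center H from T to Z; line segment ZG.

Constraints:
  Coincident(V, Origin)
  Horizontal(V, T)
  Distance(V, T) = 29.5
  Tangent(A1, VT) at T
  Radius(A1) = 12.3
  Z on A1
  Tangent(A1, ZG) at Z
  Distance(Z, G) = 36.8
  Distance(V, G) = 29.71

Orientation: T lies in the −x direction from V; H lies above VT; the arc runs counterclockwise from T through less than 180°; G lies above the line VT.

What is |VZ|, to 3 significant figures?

21.2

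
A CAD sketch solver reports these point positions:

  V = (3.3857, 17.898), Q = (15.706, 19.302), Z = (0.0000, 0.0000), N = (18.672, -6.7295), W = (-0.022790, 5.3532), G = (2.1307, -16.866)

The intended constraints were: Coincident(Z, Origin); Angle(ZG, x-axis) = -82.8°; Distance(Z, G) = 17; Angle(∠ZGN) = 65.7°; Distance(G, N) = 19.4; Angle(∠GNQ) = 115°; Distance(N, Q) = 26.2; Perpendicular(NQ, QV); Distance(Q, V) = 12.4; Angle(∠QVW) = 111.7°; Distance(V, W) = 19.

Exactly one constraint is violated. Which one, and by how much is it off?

Distance(V, W) = 19 — off by 6.00.

Z = (0.00, 0.00) ✓; ZG at -82.80° ✓; |ZG| = 17.00 ✓; ∠ZGN = 65.70° ✓; |GN| = 19.40 ✓; ∠GNQ = 115.0° ✓; |NQ| = 26.20 ✓; ∠(NQ, QV) = 90.00° ✓; |QV| = 12.40 ✓; ∠QVW = 111.7° ✓; |VW| = 13.00 ✗.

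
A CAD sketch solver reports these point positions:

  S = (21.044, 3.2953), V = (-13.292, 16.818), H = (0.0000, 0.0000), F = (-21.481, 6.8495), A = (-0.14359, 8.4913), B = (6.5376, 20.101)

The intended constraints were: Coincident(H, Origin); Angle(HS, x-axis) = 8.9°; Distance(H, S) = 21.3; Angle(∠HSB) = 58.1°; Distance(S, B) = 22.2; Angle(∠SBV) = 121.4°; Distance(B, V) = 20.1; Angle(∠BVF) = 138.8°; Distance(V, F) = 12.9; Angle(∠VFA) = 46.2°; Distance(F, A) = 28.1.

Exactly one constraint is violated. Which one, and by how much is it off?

Distance(F, A) = 28.1 — off by 6.70.

H = (0.00, 0.00) ✓; HS at 8.900° ✓; |HS| = 21.30 ✓; ∠HSB = 58.10° ✓; |SB| = 22.20 ✓; ∠SBV = 121.4° ✓; |BV| = 20.10 ✓; ∠BVF = 138.8° ✓; |VF| = 12.90 ✓; ∠VFA = 46.20° ✓; |FA| = 21.40 ✗.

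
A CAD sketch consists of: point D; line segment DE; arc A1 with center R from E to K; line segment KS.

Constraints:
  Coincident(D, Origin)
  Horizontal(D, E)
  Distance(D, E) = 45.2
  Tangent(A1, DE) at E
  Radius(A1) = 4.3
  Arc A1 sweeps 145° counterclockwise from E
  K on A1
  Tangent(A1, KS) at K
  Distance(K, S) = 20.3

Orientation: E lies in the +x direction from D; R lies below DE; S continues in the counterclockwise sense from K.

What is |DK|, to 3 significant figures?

43.4

D is at the origin; DE is horizontal with |DE| = 45.2 and E on the +x side, so E = (45.2, 0.00). The tangent condition forces RE to be normal to DE, so R = E + (0, -4.3) = (45.2, -4.30). On A1, E sits at bearing 90° from R; a 145° counterclockwise sweep puts K at bearing 235°, so K = R + 4.3·(cos 235°, sin 235°) = (42.7, -7.82). Then |DK| = |K − D| = 43.4.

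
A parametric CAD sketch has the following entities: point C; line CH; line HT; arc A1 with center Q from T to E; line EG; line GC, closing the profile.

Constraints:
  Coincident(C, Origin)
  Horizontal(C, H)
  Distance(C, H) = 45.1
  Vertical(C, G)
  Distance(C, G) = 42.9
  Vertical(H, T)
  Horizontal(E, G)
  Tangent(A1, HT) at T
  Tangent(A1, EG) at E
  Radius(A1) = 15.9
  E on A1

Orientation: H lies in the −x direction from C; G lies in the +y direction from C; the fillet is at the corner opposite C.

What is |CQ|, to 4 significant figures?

39.77

C is at the origin; C and H share the same y with |CH| = 45.1 and H on the −x side, so H = (-45.10, 0.000). C and G share the same x with |CG| = 42.9 and G on the +y side, so G = (0.000, 42.90). The virtual corner opposite C is at (-45.10, 42.90). A1 meets HT tangentially, so QT is at right angles to HT and tangency of A1 to EG means the radius QE is perpendicular to EG, with radius 15.9, so the center Q sits 15.9 in from both sides at Q = (-29.20, 27.00). Then |CQ| = |Q − C| = 39.77.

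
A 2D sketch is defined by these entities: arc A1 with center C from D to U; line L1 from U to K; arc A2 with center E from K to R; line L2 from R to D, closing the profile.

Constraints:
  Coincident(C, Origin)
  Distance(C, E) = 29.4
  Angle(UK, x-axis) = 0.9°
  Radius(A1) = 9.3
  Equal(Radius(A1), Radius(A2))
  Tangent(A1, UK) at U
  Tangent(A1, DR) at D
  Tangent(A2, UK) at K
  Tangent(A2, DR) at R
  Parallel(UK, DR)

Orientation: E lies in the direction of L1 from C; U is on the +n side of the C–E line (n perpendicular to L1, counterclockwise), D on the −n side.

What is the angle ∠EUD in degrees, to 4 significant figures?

72.45°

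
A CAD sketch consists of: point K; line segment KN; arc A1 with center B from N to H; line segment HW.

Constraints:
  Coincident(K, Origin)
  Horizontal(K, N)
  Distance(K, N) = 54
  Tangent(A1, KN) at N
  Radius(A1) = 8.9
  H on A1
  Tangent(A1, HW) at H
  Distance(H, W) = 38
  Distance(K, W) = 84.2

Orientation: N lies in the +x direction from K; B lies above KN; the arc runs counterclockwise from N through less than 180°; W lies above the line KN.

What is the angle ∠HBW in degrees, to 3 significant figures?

76.8°

Checks: K.y = 0.00, N.y = 0.00 ✓; |BH| = 8.900 ✓; ∠(BH, HW) = 90.00° ✓; |HW| = 38.00 ✓; |KW| = 84.20 ✓.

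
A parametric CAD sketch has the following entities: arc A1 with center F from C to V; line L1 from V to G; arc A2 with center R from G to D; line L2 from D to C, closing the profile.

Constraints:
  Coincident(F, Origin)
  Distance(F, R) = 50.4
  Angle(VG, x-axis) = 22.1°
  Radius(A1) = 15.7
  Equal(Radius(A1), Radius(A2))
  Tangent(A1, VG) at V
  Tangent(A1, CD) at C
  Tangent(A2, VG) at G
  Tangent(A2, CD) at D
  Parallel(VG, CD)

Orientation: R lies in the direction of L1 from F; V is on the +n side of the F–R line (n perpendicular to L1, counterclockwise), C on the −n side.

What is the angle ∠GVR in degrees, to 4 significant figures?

17.30°

The slot axis is L1's direction at 22.1°, so u = (cos 22.1°, sin 22.1°) = (0.9265, 0.3762) and n = (−sin 22.1°, cos 22.1°) = (-0.3762, 0.9265). F is at the origin and R lies 50.4 along u from F, so R = 50.4·u = (46.70, 18.96). Tangency of A1 to both parallel lines with radius 15.7 puts V and C at F ± 15.7·n: V = (-5.907, 14.55), C = (5.907, -14.55). Equal radii place G and D the same way about R: G = R + 15.7·n = (40.79, 33.51), D = R − 15.7·n = (52.60, 4.415). Then cos ∠GVR = VG·VR / (|VG||VR|), giving 17.30°.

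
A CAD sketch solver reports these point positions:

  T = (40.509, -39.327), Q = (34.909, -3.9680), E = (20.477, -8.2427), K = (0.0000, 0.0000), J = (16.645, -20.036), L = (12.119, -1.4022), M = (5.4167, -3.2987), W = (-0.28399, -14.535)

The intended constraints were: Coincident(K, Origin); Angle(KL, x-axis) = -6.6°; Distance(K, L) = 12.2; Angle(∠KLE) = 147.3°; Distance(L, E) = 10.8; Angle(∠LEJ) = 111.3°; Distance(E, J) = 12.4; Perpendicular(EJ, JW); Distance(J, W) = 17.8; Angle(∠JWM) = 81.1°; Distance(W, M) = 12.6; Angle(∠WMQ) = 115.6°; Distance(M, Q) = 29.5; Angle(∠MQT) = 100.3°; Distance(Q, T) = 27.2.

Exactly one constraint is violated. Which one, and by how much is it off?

Distance(Q, T) = 27.2 — off by 8.60.

K = (0.00, 0.00) ✓; KL at -6.600° ✓; |KL| = 12.20 ✓; ∠KLE = 147.3° ✓; |LE| = 10.80 ✓; ∠LEJ = 111.3° ✓; |EJ| = 12.40 ✓; ∠(EJ, JW) = 90.00° ✓; |JW| = 17.80 ✓; ∠JWM = 81.10° ✓; |WM| = 12.60 ✓; ∠WMQ = 115.6° ✓; |MQ| = 29.50 ✓; ∠MQT = 100.3° ✓; |QT| = 35.80 ✗.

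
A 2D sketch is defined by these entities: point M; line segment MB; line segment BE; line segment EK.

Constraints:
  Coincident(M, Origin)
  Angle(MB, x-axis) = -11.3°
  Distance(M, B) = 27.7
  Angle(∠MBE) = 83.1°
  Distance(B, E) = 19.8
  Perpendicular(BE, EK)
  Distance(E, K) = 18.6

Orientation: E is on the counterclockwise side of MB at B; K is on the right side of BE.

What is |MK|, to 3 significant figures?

49.0

M is at the origin; MB runs at -11.3° with length 27.7, so B = 27.7·(cos -11.3°, sin -11.3°) = (27.2, -5.43). ∠MBE = 83.1°, so BE runs at -11.3° + (180° − 83.1°) = 85.6° from the x-axis; with |BE| = 19.8, E = B + 19.8·(cos 85.6°, sin 85.6°) = (28.7, 14.3). The perpendicularity gives EK at right angles to BE; with |EK| = 18.6 on the right of BE, K = E + 18.6·(0.997, -0.0767) = (47.2, 12.9). Then |MK| = |K − M| = 49.0.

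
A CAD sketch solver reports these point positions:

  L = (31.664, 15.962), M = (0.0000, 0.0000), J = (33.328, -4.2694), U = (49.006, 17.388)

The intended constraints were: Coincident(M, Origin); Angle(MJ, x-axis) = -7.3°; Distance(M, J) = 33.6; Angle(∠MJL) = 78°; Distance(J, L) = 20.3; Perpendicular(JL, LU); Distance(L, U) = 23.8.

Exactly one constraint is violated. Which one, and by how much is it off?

Distance(L, U) = 23.8 — off by 6.40.

M = (0.00, 0.00) ✓; MJ at -7.300° ✓; |MJ| = 33.60 ✓; ∠MJL = 78.00° ✓; |JL| = 20.30 ✓; ∠(JL, LU) = 90.00° ✓; |LU| = 17.40 ✗.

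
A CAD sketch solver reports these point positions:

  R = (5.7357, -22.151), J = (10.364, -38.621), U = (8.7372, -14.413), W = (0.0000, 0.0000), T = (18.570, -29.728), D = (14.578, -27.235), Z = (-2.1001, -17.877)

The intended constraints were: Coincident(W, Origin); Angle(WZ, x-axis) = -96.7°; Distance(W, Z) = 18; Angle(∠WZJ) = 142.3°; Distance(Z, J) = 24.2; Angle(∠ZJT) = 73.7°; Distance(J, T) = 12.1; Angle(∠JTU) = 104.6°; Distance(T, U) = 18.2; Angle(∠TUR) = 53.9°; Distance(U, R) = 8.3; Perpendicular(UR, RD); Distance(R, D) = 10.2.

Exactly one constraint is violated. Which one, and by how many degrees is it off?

Perpendicular(UR, RD) — off by 8.70°.

W = (0.00, 0.00) ✓; WZ at -96.70° ✓; |WZ| = 18.00 ✓; ∠WZJ = 142.3° ✓; |ZJ| = 24.20 ✓; ∠ZJT = 73.70° ✓; |JT| = 12.10 ✓; ∠JTU = 104.6° ✓; |TU| = 18.20 ✓; ∠TUR = 53.90° ✓; |UR| = 8.300 ✓; ∠(UR, RD) = 81.30° ✗; |RD| = 10.20 ✓.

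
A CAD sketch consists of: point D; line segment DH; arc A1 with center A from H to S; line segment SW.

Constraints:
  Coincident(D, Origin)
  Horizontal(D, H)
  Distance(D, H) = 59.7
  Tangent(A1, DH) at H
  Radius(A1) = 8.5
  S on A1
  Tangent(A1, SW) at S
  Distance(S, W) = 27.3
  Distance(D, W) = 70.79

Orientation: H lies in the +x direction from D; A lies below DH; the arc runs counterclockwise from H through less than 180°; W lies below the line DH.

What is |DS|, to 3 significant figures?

52.8

Checks: |AS| = 8.500 ✓; ∠(AS, SW) = 90.00° ✓; |SW| = 27.30 ✓; |DW| = 70.79 ✓.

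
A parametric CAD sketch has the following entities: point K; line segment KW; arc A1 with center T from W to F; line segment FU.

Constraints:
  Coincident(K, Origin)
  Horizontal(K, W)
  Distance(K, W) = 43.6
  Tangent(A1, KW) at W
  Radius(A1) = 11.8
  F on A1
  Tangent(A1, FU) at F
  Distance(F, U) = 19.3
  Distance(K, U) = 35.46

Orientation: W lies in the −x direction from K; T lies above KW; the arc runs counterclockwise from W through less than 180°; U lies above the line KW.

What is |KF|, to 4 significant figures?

33.52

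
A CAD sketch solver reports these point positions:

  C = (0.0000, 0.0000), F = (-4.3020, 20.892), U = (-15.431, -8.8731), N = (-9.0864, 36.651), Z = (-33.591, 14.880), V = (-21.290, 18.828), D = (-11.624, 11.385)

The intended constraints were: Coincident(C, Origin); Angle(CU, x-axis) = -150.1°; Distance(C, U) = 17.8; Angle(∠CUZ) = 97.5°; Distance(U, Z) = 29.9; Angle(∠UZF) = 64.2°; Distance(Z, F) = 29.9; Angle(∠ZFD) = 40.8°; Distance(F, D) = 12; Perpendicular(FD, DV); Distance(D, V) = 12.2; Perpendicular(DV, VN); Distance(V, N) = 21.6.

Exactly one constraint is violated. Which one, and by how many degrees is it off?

Perpendicular(DV, VN) — off by 3.20°.

C = (0.00, 0.00) ✓; CU at -150.1° ✓; |CU| = 17.80 ✓; ∠CUZ = 97.50° ✓; |UZ| = 29.90 ✓; ∠UZF = 64.20° ✓; |ZF| = 29.90 ✓; ∠ZFD = 40.80° ✓; |FD| = 12.00 ✓; ∠(FD, DV) = 89.99° ✓; |DV| = 12.20 ✓; ∠(DV, VN) = 86.80° ✗; |VN| = 21.60 ✓.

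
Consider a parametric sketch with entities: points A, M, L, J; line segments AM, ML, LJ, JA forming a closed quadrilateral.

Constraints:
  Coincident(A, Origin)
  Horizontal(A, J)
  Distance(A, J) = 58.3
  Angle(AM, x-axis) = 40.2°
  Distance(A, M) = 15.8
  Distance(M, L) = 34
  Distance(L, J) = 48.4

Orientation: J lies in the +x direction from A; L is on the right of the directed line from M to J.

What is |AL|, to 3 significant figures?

28.5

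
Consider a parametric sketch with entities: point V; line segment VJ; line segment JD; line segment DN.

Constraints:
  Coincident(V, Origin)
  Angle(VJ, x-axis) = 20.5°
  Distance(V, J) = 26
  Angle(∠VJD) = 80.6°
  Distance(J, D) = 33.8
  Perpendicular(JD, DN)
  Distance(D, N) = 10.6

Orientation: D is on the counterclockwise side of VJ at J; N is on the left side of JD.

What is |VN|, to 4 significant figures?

33.17

V is at the origin; VJ runs at 20.5° with length 26.0, so J = 26.0·(cos 20.5°, sin 20.5°) = (24.35, 9.105). ∠VJD = 80.6°, so JD runs at 20.5° + (180° − 80.6°) = 119.9° from the x-axis; with |JD| = 33.8, D = J + 33.8·(cos 119.9°, sin 119.9°) = (7.505, 38.41). JD is perpendicular to DN; with |DN| = 10.6 on the left of JD, N = D + 10.6·(-0.8669, -0.4985) = (-1.685, 33.12). Then |VN| = |N − V| = 33.17.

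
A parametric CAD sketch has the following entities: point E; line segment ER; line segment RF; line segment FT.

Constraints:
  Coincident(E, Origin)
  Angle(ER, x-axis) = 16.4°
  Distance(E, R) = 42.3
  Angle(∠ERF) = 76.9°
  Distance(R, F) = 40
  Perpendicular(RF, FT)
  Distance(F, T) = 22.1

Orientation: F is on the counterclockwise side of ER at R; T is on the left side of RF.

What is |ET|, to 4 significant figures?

35.91

E is at the origin; ER runs at 16.4° with length 42.3, so R = 42.3·(cos 16.4°, sin 16.4°) = (40.58, 11.94). ∠ERF = 76.9°, so RF runs at 16.4° + (180° − 76.9°) = 119.5° from the x-axis; with |RF| = 40.0, F = R + 40.0·(cos 119.5°, sin 119.5°) = (20.88, 46.76). The perpendicularity gives FT at right angles to RF; with |FT| = 22.1 on the left of RF, T = F + 22.1·(-0.8704, -0.4924) = (1.647, 35.87). Then |ET| = |T − E| = 35.91.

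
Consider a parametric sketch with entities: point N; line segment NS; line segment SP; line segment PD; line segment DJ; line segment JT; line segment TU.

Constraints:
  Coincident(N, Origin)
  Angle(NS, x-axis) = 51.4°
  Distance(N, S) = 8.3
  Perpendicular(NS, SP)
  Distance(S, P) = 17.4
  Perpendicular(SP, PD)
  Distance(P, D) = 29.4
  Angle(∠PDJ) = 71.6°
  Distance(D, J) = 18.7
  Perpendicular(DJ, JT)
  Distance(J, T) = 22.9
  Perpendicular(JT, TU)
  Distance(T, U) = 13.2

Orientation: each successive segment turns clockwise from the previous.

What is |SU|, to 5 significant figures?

20.297

DJ is perpendicular to JT, so JT runs at 33.000°; with |JT| = 22.9, T = (9.4554, 0.80979). JT is perpendicular to TU, so TU runs at -57.000°; with |TU| = 13.2, U = (16.645, -10.261). Then |SU| = |U − S| = 20.297.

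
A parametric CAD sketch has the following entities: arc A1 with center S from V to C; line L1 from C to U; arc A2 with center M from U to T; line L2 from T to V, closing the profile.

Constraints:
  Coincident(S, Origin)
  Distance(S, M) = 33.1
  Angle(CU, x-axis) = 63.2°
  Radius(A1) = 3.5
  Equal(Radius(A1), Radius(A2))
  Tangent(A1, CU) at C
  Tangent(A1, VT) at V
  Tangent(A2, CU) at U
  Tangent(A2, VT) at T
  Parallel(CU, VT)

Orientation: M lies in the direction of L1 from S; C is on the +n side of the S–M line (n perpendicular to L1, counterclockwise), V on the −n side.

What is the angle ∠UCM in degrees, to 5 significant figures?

6.0360°

Tangency of A1 to both parallel lines with radius 3.5 puts C and V at S ± 3.5·n: C = (-3.1241, 1.5781), V = (3.1241, -1.5781). Equal radii place U and T the same way about M: U = M + 3.5·n = (11.800, 31.123), T = M − 3.5·n = (18.048, 27.967). Then cos ∠UCM = CU·CM / (|CU||CM|), giving 6.0360°.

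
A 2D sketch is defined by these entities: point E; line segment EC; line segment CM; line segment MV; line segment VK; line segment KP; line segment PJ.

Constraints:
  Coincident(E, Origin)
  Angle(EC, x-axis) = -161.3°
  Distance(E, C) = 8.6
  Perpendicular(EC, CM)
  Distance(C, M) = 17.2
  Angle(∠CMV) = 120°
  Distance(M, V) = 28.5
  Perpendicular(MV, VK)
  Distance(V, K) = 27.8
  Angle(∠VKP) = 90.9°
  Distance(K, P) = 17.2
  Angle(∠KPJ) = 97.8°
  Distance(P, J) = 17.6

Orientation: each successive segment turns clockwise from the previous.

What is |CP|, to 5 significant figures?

23.868

E is at the origin; EC runs at -161.3° with length 8.6, so C = (-8.1460, -2.7573). EC is perpendicular to CM, so CM runs at 108.70°; with |CM| = 17.2, M = (-13.661, 13.535). ∠CMV = 120.0° gives MV at 48.700° from the x-axis; with |MV| = 28.5, V = (5.1495, 34.946). The perpendicularity gives VK at right angles to MV, so VK runs at -41.300°; with |VK| = 27.8, K = (26.035, 16.598). ∠VKP = 90.9° gives KP at -130.40° from the x-axis; with |KP| = 17.2, P = (14.887, 3.4993). Then |CP| = |P − C| = 23.868.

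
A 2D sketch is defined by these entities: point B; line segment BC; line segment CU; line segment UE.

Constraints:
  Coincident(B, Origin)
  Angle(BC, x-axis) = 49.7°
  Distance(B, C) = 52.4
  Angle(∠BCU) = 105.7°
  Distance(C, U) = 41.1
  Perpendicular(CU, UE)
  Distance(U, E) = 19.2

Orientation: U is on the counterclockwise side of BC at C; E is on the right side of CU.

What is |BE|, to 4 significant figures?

88.92

B is at the origin; BC runs at 49.7° with length 52.4, so C = 52.4·(cos 49.7°, sin 49.7°) = (33.89, 39.96). ∠BCU = 105.7°, so CU runs at 49.7° + (180° − 105.7°) = 124.0° from the x-axis; with |CU| = 41.1, U = C + 41.1·(cos 124.0°, sin 124.0°) = (10.91, 74.04). CU is perpendicular to UE; with |UE| = 19.2 on the right of CU, E = U + 19.2·(0.8290, 0.5592) = (26.83, 84.77). Then |BE| = |E − B| = 88.92.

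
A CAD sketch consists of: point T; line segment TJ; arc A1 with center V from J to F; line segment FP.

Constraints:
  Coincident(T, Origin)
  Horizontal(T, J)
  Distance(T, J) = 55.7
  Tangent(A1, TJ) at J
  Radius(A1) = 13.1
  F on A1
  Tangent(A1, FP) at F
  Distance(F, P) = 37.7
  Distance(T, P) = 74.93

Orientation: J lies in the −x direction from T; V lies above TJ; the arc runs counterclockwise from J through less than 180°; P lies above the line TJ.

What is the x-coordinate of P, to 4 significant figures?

-53.04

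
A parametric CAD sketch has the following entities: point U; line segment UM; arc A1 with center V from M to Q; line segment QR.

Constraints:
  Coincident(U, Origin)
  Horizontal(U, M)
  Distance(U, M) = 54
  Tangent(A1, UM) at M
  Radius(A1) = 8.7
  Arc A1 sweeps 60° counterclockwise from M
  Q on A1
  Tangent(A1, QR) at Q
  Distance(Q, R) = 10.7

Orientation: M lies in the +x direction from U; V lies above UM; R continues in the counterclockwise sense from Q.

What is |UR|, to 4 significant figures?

68.26

On A1, M sits at bearing -90° from V; a 60° counterclockwise sweep puts Q at bearing -30°, so Q = V + 8.7·(cos -30°, sin -30°) = (61.53, 4.350). Since A1 is tangent to QR there, VQ ⟂ QR, so QR runs along (−sin -30°, cos -30°); with |QR| = 10.7, R = (66.88, 13.62). Then |UR| = |R − U| = 68.26.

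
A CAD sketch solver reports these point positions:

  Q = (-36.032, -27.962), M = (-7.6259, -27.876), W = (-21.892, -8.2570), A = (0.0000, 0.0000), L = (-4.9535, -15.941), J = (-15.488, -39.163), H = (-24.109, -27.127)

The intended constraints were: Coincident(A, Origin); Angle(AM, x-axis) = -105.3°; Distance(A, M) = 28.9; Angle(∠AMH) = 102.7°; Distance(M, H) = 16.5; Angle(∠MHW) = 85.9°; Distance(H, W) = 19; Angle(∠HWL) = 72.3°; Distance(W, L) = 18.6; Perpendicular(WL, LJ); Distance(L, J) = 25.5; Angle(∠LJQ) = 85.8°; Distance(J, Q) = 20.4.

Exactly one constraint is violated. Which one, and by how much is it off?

Distance(J, Q) = 20.4 — off by 3.00.

A = (0.00, 0.00) ✓; AM at -105.3° ✓; |AM| = 28.90 ✓; ∠AMH = 102.7° ✓; |MH| = 16.50 ✓; ∠MHW = 85.90° ✓; |HW| = 19.00 ✓; ∠HWL = 72.30° ✓; |WL| = 18.60 ✓; ∠(WL, LJ) = 90.00° ✓; |LJ| = 25.50 ✓; ∠LJQ = 85.80° ✓; |JQ| = 23.40 ✗.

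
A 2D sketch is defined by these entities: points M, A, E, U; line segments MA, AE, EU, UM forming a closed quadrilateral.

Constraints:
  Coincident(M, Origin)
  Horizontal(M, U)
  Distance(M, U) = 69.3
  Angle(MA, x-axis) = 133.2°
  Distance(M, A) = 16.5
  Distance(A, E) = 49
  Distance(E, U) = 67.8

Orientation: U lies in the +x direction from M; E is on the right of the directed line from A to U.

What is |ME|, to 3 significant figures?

33.7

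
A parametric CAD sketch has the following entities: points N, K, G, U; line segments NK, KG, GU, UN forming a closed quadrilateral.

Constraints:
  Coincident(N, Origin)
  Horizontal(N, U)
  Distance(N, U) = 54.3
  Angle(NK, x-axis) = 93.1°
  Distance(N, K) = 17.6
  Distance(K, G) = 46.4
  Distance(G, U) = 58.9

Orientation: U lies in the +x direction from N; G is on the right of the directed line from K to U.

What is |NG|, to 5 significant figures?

28.811

Checks: |KG| = 46.40 ✓; |GU| = 58.90 ✓.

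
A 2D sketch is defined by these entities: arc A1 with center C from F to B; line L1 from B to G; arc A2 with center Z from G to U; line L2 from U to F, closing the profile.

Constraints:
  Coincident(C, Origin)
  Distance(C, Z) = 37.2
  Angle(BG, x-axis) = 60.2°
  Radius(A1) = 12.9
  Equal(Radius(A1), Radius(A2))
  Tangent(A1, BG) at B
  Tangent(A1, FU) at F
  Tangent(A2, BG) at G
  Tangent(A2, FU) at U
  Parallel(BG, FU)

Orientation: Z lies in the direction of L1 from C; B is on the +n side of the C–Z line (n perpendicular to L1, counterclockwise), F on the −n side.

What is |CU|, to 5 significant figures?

39.373

The slot axis is L1's direction at 60.2°, so u = (cos 60.2°, sin 60.2°) = (0.49697, 0.86777) and n = (−sin 60.2°, cos 60.2°) = (-0.86777, 0.49697). C is at the origin and Z lies 37.2 along u from C, so Z = 37.2·u = (18.487, 32.281). Tangency of A1 to both parallel lines with radius 12.9 puts B and F at C ± 12.9·n: B = (-11.194, 6.4110), F = (11.194, -6.4110). Equal radii place G and U the same way about Z: G = Z + 12.9·n = (7.2933, 38.692), U = Z − 12.9·n = (29.682, 25.870). Then |CU| = |U − C| = 39.373.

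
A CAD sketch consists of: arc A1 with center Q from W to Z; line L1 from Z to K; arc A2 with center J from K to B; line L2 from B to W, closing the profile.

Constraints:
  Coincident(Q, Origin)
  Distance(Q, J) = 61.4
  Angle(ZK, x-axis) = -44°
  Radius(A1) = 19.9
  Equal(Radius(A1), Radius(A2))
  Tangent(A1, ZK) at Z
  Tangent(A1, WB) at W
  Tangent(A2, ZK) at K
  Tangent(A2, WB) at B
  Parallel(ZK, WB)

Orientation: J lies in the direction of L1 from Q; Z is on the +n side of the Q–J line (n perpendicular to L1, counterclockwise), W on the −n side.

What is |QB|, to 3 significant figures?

64.5

Tangency of A1 to both parallel lines with radius 19.9 puts Z and W at Q ± 19.9·n: Z = (13.8, 14.3), W = (-13.8, -14.3). Equal radii place K and B the same way about J: K = J + 19.9·n = (58.0, -28.3), B = J − 19.9·n = (30.3, -57.0). Then |QB| = |B − Q| = 64.5.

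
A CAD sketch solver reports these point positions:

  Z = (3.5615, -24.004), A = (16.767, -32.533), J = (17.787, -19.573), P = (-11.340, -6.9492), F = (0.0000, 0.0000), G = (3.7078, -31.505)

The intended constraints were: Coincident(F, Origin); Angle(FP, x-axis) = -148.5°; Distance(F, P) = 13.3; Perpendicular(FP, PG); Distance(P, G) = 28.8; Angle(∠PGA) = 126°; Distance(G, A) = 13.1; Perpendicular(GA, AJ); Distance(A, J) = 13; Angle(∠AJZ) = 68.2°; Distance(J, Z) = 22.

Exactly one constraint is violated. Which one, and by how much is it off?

Distance(J, Z) = 22 — off by 7.10.

F = (0.00, 0.00) ✓; FP at -148.5° ✓; |FP| = 13.30 ✓; ∠(FP, PG) = 90.00° ✓; |PG| = 28.80 ✓; ∠PGA = 126.0° ✓; |GA| = 13.10 ✓; ∠(GA, AJ) = 90.00° ✓; |AJ| = 13.00 ✓; ∠AJZ = 68.20° ✓; |JZ| = 14.90 ✗.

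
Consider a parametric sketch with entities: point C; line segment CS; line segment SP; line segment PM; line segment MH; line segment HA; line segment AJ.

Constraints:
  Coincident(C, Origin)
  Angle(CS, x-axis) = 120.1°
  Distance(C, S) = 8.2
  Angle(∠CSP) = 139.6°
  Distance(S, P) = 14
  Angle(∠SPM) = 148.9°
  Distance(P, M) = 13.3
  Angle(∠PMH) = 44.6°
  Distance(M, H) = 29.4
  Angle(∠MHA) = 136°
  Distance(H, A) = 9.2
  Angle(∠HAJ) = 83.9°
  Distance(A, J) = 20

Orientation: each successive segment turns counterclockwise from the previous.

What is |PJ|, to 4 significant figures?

14.94

C is at the origin; CS runs at 120.1° with length 8.2, so S = (-4.112, 7.094). ∠CSP = 139.6° gives SP at 160.5° from the x-axis; with |SP| = 14.0, P = (-17.31, 11.77). ∠SPM = 148.9° gives PM at -168.4° from the x-axis; with |PM| = 13.3, M = (-30.34, 9.093). ∠PMH = 44.6° gives MH at -33.00° from the x-axis; with |MH| = 29.4, H = (-5.681, -6.919). ∠MHA = 136.0° gives HA at 11.00° from the x-axis; with |HA| = 9.2, A = (3.350, -5.164). ∠HAJ = 83.9° gives AJ at 107.1° from the x-axis; with |AJ| = 20.0, J = (-2.531, 13.95). Then |PJ| = |J − P| = 14.94.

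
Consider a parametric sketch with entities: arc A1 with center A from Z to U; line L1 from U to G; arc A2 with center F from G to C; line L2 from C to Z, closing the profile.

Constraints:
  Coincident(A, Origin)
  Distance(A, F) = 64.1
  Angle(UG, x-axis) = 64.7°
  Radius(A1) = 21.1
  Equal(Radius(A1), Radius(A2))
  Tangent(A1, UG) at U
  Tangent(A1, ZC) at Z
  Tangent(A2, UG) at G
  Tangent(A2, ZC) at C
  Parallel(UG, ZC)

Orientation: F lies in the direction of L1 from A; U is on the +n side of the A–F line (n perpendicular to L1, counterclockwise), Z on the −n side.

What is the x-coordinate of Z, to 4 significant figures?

19.08

The slot axis is L1's direction at 64.7°, so u = (cos 64.7°, sin 64.7°) = (0.4274, 0.9041) and n = (−sin 64.7°, cos 64.7°) = (-0.9041, 0.4274). A is at the origin and F lies 64.1 along u from A, so F = 64.1·u = (27.39, 57.95). Tangency of A1 to both parallel lines with radius 21.1 puts U and Z at A ± 21.1·n: U = (-19.08, 9.017), Z = (19.08, -9.017). So Z.x = 19.08.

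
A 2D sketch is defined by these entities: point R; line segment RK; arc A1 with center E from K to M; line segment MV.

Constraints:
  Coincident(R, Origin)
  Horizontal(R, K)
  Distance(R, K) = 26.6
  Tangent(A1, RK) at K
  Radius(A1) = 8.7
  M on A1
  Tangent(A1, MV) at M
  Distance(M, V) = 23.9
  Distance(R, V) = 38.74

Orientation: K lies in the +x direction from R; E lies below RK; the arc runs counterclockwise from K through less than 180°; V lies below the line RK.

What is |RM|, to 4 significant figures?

20.25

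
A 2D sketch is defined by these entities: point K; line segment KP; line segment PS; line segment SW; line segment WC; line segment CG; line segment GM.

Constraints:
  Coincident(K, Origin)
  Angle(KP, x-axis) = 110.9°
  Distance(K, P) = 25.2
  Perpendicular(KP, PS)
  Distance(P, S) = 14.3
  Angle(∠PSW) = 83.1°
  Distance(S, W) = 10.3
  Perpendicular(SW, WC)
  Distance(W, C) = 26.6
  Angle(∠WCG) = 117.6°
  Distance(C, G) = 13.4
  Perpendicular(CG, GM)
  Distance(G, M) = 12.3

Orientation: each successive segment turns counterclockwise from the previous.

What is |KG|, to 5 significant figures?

35.633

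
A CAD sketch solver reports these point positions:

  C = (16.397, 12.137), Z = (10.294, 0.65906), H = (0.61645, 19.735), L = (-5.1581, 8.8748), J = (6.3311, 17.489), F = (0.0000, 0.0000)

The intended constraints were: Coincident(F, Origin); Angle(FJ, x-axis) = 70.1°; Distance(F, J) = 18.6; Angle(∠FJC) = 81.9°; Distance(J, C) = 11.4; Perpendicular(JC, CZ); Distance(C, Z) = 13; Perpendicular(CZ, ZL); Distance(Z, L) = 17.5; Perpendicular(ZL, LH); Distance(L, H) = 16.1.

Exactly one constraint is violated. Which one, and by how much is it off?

Distance(L, H) = 16.1 — off by 3.80.

F = (0.00, 0.00) ✓; FJ at 70.10° ✓; |FJ| = 18.60 ✓; ∠FJC = 81.90° ✓; |JC| = 11.40 ✓; ∠(JC, CZ) = 90.00° ✓; |CZ| = 13.00 ✓; ∠(CZ, ZL) = 90.00° ✓; |ZL| = 17.50 ✓; ∠(ZL, LH) = 90.00° ✓; |LH| = 12.30 ✗.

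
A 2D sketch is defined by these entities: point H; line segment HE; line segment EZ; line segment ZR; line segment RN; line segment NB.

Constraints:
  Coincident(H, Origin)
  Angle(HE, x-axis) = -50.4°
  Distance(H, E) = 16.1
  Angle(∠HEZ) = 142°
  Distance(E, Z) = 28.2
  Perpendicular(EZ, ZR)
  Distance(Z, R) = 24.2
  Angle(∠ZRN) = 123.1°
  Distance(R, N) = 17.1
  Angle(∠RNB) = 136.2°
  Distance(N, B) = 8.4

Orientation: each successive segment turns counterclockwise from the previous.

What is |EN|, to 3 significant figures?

36.3

The perpendicularity gives ZR at right angles to EZ, so ZR runs at 77.6°; with |ZR| = 24.2, R = (43.0, 5.17). ∠ZRN = 123.1° gives RN at 134° from the x-axis; with |RN| = 17.1, N = (31.0, 17.4). Then |EN| = |N − E| = 36.3.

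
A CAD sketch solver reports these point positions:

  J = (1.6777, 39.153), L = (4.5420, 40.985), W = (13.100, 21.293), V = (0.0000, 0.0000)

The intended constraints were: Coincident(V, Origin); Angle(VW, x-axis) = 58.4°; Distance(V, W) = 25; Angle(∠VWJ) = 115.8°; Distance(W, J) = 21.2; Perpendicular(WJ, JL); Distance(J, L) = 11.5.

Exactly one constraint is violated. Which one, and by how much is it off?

Distance(J, L) = 11.5 — off by 8.10.

V = (0.00, 0.00) ✓; VW at 58.40° ✓; |VW| = 25.00 ✓; ∠VWJ = 115.8° ✓; |WJ| = 21.20 ✓; ∠(WJ, JL) = 90.00° ✓; |JL| = 3.400 ✗.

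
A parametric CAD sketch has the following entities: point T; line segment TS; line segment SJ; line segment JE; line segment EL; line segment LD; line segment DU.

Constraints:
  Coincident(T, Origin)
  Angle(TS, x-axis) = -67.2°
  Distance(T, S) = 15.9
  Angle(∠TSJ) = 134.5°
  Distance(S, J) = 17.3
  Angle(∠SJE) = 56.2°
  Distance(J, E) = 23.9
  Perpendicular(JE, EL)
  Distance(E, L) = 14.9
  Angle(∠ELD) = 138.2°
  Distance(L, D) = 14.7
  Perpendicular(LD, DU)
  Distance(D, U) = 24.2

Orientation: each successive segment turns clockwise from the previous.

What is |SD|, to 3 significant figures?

12.3

T is at the origin; TS runs at -67.2° with length 15.9, so S = (6.16, -14.7). ∠TSJ = 134.5° gives SJ at -113° from the x-axis; with |SJ| = 17.3, J = (-0.515, -30.6). ∠SJE = 56.2° gives JE at 124° from the x-axis; with |JE| = 23.9, E = (-13.7, -10.7). The perpendicularity gives EL at right angles to JE, so EL runs at 33.5°; with |EL| = 14.9, L = (-1.28, -2.46). ∠ELD = 138.2° gives LD at -8.30° from the x-axis; with |LD| = 14.7, D = (13.3, -4.59). Then |SD| = |D − S| = 12.3.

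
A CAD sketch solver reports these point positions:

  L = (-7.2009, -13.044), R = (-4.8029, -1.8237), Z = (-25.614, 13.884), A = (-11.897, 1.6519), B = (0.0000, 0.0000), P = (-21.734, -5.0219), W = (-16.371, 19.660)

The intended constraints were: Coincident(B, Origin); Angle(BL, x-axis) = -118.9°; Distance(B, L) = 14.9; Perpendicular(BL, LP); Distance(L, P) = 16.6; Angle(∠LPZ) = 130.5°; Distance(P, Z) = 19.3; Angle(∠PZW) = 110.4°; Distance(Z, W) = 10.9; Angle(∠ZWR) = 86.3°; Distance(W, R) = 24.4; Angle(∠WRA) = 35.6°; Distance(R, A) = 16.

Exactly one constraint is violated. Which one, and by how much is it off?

Distance(R, A) = 16 — off by 8.10.

B = (0.00, 0.00) ✓; BL at -118.9° ✓; |BL| = 14.90 ✓; ∠(BL, LP) = 90.00° ✓; |LP| = 16.60 ✓; ∠LPZ = 130.5° ✓; |PZ| = 19.30 ✓; ∠PZW = 110.4° ✓; |ZW| = 10.90 ✓; ∠ZWR = 86.30° ✓; |WR| = 24.40 ✓; ∠WRA = 35.60° ✓; |RA| = 7.900 ✗.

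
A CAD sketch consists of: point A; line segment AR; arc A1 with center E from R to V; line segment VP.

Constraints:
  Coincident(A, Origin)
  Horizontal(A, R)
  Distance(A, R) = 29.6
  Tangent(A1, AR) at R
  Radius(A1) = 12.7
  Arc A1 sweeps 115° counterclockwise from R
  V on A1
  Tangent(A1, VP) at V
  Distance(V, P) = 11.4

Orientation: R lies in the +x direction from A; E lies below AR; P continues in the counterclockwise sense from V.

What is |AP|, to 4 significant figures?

36.49

A is at the origin; AR is horizontal with |AR| = 29.6 and R on the +x side, so R = (29.60, 0.000). The tangent condition forces ER to be normal to AR, so E = R + (0, -12.7) = (29.60, -12.70). On A1, R sits at bearing 90° from E; a 115° counterclockwise sweep puts V at bearing 205°, so V = E + 12.7·(cos 205°, sin 205°) = (18.09, -18.07). Tangency of A1 to VP means the radius EV is perpendicular to VP, so VP runs along (−sin 205°, cos 205°); with |VP| = 11.4, P = (22.91, -28.40). Then |AP| = |P − A| = 36.49.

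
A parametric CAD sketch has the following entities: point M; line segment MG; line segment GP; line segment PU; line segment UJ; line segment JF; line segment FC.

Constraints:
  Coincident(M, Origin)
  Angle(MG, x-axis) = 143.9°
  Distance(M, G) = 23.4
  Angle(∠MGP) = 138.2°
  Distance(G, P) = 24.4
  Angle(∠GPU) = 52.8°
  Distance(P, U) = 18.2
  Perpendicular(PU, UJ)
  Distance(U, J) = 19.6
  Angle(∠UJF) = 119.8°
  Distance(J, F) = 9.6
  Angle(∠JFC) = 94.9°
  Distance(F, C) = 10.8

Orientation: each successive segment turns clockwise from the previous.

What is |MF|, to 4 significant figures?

27.86

PU ⟂ UJ, so UJ runs at -115.1°; with |UJ| = 19.6, J = (-15.85, 12.18). ∠UJF = 119.8° gives JF at -175.3° from the x-axis; with |JF| = 9.6, F = (-25.42, 11.39). Then |MF| = |F − M| = 27.86.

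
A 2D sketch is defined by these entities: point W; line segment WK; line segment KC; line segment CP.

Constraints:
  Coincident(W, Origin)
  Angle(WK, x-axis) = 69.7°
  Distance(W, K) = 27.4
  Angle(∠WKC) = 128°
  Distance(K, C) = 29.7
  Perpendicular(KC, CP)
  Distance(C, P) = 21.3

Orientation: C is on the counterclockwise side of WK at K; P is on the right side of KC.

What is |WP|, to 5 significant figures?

63.312

∠WKC = 128.0°, so KC runs at 69.7° + (180° − 128.0°) = 121.70° from the x-axis; with |KC| = 29.7, C = K + 29.7·(cos 121.70°, sin 121.70°) = (-6.1005, 50.967). KC is perpendicular to CP; with |CP| = 21.3 on the right of KC, P = C + 21.3·(0.85081, 0.52547) = (12.022, 62.160). Then |WP| = |P − W| = 63.312.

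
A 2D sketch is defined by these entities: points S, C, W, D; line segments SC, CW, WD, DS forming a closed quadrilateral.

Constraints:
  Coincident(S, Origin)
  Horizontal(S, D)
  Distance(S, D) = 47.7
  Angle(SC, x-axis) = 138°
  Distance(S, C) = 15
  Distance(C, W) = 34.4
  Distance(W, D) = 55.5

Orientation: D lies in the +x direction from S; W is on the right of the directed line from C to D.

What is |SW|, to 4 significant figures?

23.46

Checks: |CW| = 34.40 ✓; |WD| = 55.50 ✓.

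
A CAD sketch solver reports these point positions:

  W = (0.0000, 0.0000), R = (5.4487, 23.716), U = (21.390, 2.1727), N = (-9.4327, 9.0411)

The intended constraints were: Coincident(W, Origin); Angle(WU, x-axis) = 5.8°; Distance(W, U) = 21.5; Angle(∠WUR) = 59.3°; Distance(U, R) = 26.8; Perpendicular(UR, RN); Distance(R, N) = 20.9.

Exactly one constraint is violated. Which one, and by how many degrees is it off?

Perpendicular(UR, RN) — off by 8.10°.

W = (0.00, 0.00) ✓; WU at 5.800° ✓; |WU| = 21.50 ✓; ∠WUR = 59.30° ✓; |UR| = 26.80 ✓; ∠(UR, RN) = 98.10° ✗; |RN| = 20.90 ✓.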